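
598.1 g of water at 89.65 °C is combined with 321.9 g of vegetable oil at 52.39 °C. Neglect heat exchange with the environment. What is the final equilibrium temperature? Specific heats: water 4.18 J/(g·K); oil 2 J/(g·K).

T_f ≈ 82.0 °C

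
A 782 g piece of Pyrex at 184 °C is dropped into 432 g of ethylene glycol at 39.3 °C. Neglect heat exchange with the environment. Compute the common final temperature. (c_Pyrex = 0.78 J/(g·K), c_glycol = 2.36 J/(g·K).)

T_f ≈ 93.5 °C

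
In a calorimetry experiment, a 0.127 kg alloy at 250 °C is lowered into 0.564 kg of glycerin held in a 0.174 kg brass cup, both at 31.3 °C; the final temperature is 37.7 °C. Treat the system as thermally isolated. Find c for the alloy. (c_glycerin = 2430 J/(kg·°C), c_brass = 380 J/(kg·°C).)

Net heat exchanged in the isolated system is zero:
0.127×c×(37.7 − 250) + 0.564×2430×(37.7 − 31.3) + 0.174×380×(37.7 − 31.3) = 0
-26.96 c = -9194.5
c = -9194.5/-26.96 ≈ 341 J/(kg·°C)

c ≈ 341 J/(kg·°C)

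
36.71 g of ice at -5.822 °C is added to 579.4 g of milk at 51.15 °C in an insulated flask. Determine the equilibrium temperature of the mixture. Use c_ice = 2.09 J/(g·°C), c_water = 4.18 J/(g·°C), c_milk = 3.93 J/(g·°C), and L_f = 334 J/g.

T_f ≈ 42.7 °C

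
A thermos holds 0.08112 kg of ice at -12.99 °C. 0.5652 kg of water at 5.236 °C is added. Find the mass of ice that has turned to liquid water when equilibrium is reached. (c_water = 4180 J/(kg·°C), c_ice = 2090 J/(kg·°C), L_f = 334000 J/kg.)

m_melted ≈ 0.0304 kg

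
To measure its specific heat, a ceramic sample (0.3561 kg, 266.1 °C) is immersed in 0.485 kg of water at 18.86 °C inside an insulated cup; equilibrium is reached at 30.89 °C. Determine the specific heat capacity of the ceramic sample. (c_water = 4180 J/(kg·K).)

c ≈ 291 J/(kg·K)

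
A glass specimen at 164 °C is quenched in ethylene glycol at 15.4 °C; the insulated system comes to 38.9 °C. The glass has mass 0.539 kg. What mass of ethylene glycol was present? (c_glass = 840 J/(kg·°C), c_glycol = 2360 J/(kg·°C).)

Energy conservation, ΣQ = 0:
0.539·840·(38.9 − 164) + m·2360·(38.9 − 15.4) = 0
55460 m = 56640
m = 56640/55460 ≈ 1.021 kg

m ≈ 1.02 kg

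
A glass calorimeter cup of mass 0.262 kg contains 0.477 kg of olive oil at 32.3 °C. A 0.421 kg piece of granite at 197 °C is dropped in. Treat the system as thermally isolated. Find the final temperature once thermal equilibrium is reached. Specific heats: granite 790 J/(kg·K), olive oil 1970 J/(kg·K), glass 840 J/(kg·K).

Conservation of energy gives ΣQ = 0:
0.421*790*(T − 197) + 0.477*1970*(T − 32.3) + 0.262*840*(T − 32.3) = 0
332.59(T − 197) + 939.69(T − 32.3) + 220.08(T − 32.3) = 0
(332.59 + 939.69 + 220.08) T = 332.59*197 + 939.69*32.3 + 220.08*32.3
T = 102981 / 1492.4 = 69 °C

T_f ≈ 69.0 °C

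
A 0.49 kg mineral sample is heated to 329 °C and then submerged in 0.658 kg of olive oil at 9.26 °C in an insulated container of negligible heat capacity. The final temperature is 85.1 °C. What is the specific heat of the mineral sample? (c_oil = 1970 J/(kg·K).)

c ≈ 823 J/(kg·K)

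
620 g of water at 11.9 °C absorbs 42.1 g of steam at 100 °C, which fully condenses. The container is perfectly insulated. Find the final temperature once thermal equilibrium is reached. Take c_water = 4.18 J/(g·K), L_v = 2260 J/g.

Energy balance with sensible and latent terms:
steam→water at 100 °C releases m L_v = 42.1·2260 = 95146; condensate cools 100→T: 42.1·4.18·(T − 100) = 175.98(T − 100); water warms: 620·4.18·(T − 11.9) = 2591.6(T − 11.9)
2767.6 T = 95146 + 17598 + 30840 = 143584
T ≈ 51.88 °C, under the boiling point, so the assumption holds.

T_f ≈ 51.9 °C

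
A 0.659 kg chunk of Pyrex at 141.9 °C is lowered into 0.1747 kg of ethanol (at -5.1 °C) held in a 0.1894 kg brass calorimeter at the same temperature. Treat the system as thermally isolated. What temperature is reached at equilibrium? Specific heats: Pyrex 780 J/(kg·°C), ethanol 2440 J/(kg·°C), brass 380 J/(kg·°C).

T_f ≈ 69.5 °C

Conservation of energy gives ΣQ = 0:
0.659*780*(T − 141.9) + 0.1747*2440*(T − (-5.1)) + 0.1894*380*(T − (-5.1)) = 0
1012.3 T = 70398
T = 70398 / 1012.3 = 69.5 °C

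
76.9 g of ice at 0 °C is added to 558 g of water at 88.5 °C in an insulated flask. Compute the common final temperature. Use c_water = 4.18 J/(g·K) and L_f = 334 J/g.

Taking heat into each body as positive, Σ m c ΔT = 0:
melt ice: 76.9×334 = 25685; meltwater 0→T: 76.9×4.18×T = 321.44 T; water cools: 558×4.18×(T − 88.5) = 2332.4(T − 88.5)
2653.9 T = 206421 − 25685 = 180736
T ≈ 68.10 °C — above 0 °C, consistent with complete melting.

T_f ≈ 68.1 °C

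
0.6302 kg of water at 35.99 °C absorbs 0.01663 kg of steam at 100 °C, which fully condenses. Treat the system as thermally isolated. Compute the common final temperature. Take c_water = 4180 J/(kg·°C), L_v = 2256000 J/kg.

T_f ≈ 51.5 °C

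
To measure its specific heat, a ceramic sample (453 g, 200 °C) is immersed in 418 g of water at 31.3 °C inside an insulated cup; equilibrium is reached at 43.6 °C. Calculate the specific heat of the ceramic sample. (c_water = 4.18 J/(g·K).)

Heat lost by the ceramic sample = heat gained by the water:
453×c×(200 − 43.6) = 418×4.18×(43.6 − 31.3)
70849 c = 21491  ⇒  c ≈ 0.3033 J/(g·K)

c ≈ 0.303 J/(g·K)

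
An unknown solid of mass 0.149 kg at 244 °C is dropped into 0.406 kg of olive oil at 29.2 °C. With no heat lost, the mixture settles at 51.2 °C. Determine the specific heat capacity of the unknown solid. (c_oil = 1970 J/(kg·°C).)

c ≈ 613 J/(kg·°C)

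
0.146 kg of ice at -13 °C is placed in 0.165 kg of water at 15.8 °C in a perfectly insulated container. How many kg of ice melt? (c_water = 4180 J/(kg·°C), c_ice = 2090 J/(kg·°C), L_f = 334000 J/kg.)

Heat available from the water dropping to 0 °C: 0.165·4180·15.8 = 10897 J.
Of that, 0.146·2090·13 = 3966.8 J goes to bring the ice to 0 °C, leaving 6930.4 J.
Melting all 0.146 kg of ice would need 0.146·334000 = 48764 J.
6930.4 J < 48764 J, so only part of the ice melts and the system sits at 0 °C.
m_melt = 6930.4 / L_f = 0.02075 kg.

m_melted ≈ 0.0207 kg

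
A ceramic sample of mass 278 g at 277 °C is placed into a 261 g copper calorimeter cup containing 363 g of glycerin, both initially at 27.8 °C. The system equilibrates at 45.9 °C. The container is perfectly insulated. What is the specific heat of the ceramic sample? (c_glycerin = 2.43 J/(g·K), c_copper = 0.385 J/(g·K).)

Setting the total heat transfer to zero:
278×c×(45.9 − 277) + 363×2.43×(45.9 − 27.8) + 261×0.385×(45.9 − 27.8) = 0
-64246 c = -17785
c = -17785/-64246 ≈ 0.2768 J/(g·K)

c ≈ 0.277 J/(g·K)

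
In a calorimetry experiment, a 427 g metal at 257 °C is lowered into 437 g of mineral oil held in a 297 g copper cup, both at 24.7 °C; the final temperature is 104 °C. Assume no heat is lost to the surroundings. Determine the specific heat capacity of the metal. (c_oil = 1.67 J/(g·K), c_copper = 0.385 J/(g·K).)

Taking heat into each body as positive, Σ m c ΔT = 0:
427×c×(104 − 257) + 437×1.67×(104 − 24.7) + 297×0.385×(104 − 24.7) = 0
-65331 c = -66940
c = -66940/-65331 ≈ 1.025 J/(g·K)

c ≈ 1.02 J/(g·K)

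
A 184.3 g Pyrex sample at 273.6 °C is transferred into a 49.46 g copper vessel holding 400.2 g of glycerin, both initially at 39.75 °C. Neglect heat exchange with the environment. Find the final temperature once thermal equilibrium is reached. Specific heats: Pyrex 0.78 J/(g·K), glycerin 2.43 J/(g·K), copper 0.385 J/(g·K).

T_f is the heat-capacity-weighted average of the initial temperatures:
T_f = (143.75*273.6 + 972.49*39.75 + 19.04*39.75) / (143.75 + 972.49 + 19.04)
    = 78744 / 1135.3 ≈ 69.36 °C

T_f ≈ 69.4 °C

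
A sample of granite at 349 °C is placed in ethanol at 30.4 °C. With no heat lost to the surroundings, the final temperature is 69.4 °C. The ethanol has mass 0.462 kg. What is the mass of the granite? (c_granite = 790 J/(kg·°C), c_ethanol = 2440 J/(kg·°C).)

m ≈ 0.199 kg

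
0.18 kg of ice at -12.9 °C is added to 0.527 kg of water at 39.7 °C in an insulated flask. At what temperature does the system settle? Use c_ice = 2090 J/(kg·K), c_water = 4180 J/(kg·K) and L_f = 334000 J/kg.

Sum of m c ΔT and latent-heat terms is zero:
ice -12.9→0 °C: 0.18×2090×12.9 = 4853
  fusion: m_ice L_f = 0.18×334000 = 60120
  warm the meltwater: 752.4 T
  water cools: 0.527×4180×(T − 39.7) = 2202.9(T − 39.7)
2955.3 T = 87454 − 64973 = 22481
T ≈ 7.61 °C (positive, so assuming full melt was valid).

T_f ≈ 7.6 °C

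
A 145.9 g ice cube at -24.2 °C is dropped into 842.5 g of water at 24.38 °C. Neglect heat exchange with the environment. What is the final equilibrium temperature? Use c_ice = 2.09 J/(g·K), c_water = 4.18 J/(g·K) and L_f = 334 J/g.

T_f ≈ 7.2 °C

Taking heat into each body as positive, Σ m c ΔT = 0:
ice -24.2→0 °C: 145.9·2.09·24.2 = 7379.3
  fusion: m_ice L_f = 145.9·334 = 48731
  meltwater 0→T: 145.9·4.18·T = 609.86 T
  water: 3521.6(T − 24.38)
4131.5 T = 85858 − 56110 = 29748
T ≈ 7.20 °C — above 0 °C, consistent with complete melting.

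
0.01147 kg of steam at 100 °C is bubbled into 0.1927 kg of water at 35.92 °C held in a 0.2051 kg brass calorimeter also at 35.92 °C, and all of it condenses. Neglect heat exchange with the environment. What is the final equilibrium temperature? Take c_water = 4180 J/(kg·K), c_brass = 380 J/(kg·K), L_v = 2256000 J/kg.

Energy conservation, ΣQ = 0:
latent heat released on condensation: 0.01147·2256000 = 25876; condensed water 100 °C→T: 47.94(T − 100); original water: 805.49(T − 35.92); cup: 77.94(T − 35.92)
931.37 T = 25876 + 4794.5 + 31733 = 62403
T ≈ 67.00 °C (< 100 °C, so full condensation is consistent).

T_f ≈ 67.0 °C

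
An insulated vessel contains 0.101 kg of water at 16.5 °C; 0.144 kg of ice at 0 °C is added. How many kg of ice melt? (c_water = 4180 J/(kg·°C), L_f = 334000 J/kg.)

Water can give up m c ΔT = 0.101×4180×16.5 = 6966 J before reaching 0 °C.
Melting all 0.144 kg of ice would need 0.144×334000 = 48096 J.
Since 6966 < 48096 J, not all the ice melts; equilibrium is at 0 °C.
m_melted×334000 = 6966  ⇒  m_melted ≈ 0.02086 kg.

m_melted ≈ 0.0209 kg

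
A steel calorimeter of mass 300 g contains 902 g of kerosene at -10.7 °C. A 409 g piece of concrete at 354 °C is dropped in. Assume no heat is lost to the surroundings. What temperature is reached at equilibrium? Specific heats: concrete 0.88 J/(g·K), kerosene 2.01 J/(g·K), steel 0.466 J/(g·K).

T_f ≈ 46.1 °C

Net heat exchanged in the isolated system is zero:
409·0.88·(T − 354) + 902·2.01·(T − (-10.7)) + 300·0.466·(T − (-10.7)) = 0
359.92(T − 354) + 1813(T − (-10.7)) + 139.8(T − (-10.7)) = 0
2312.7 T = 106517
T = 106517/2312.7 ≈ 46.06 °C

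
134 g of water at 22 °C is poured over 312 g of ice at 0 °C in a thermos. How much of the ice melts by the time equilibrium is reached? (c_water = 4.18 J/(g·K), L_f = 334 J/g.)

m_melted ≈ 36.9 g

Heat available from the water dropping to 0 °C: 134×4.18×22 = 12323 J.
Melting all 312 g of ice would need 312×334 = 104208 J.
Since 12323 < 104208 J, not all the ice melts; equilibrium is at 0 °C.
m_melted×334 = 12323  ⇒  m_melted ≈ 36.89 g.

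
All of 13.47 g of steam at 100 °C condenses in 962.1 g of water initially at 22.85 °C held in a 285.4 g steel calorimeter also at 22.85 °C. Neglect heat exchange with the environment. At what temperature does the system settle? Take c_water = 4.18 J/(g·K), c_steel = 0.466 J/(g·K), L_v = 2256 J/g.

T_f ≈ 31.1 °C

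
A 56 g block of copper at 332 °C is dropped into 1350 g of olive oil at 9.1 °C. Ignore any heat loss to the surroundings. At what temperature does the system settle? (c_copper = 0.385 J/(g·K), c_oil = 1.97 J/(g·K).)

T_f ≈ 11.7 °C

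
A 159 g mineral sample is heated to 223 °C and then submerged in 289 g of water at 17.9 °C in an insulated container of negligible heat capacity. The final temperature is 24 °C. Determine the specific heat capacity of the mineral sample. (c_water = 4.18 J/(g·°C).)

Setting the total heat transfer to zero:
159·c·(24 − 223) + 289·4.18·(24 − 17.9) = 0
-31641 c = -7368.9
c = -7368.9/-31641 ≈ 0.2329 J/(g·°C)

c ≈ 0.233 J/(g·°C)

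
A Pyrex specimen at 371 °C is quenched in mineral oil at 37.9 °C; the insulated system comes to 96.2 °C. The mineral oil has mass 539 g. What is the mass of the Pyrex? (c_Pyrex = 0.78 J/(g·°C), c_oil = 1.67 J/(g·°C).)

Energy conservation, ΣQ = 0:
m·0.78·(96.2 − 371) + 539·1.67·(96.2 − 37.9) = 0
-214.34 m = -52478
m = -52478/-214.34 ≈ 244.8 g

m ≈ 245 g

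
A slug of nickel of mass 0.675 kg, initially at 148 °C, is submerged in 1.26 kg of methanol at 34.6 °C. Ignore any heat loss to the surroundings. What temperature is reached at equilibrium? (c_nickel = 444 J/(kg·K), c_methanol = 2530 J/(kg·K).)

Energy conservation, ΣQ = 0:
0.675·444·(T − 148) + 1.26·2530·(T − 34.6) = 0
3487.5 T = 154653
T = 154653 / 3487.5 = 44.3 °C

T_f ≈ 44.3 °C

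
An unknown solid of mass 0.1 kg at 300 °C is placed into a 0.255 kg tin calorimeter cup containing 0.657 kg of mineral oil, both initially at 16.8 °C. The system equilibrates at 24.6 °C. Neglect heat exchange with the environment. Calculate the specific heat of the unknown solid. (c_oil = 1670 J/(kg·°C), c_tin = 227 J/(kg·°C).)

Setting the total heat transfer to zero:
0.1×c×(24.6 − 300) + 0.657×1670×(24.6 − 16.8) + 0.255×227×(24.6 − 16.8) = 0
-27.54 c = -9009.6
c = -9009.6/-27.54 ≈ 327.1 J/(kg·°C)

c ≈ 327 J/(kg·°C)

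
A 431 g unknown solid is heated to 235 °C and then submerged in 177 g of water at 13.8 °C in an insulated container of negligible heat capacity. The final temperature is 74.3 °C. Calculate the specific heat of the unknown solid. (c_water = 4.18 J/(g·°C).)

c ≈ 0.646 J/(g·°C)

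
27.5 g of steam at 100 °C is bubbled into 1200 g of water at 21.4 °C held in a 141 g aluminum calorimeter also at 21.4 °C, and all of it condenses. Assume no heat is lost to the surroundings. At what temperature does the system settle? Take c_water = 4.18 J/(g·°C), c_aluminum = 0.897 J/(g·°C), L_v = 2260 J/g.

Taking heat into each body as positive, Σ m c ΔT = 0:
latent heat released on condensation: 27.5×2260 = 62150; condensed water 100 °C→T: 114.95(T − 100); water warms: 1200×4.18×(T − 21.4) = 5016(T − 21.4); aluminum cup: 141×0.897×(T − 21.4) = 126.48(T − 21.4)
5257.4 T = 62150 + 11495 + 110049 = 183694
T ≈ 34.94 °C — below 100 °C, confirming all the steam condensed.

T_f ≈ 34.9 °C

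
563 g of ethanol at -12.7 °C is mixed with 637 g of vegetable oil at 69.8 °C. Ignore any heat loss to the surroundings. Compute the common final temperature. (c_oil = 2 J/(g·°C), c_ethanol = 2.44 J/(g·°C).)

T_f ≈ 27.0 °C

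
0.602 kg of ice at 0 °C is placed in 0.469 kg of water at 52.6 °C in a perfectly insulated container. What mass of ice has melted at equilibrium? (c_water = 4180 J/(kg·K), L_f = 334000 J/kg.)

m_melted ≈ 0.309 kg

Heat available from the water dropping to 0 °C: 0.469·4180·52.6 = 103118 J.
Melting all 0.602 kg of ice would need 0.602·334000 = 201068 J.
103118 J < 201068 J, so only part of the ice melts and the system sits at 0 °C.
m_melted·334000 = 103118  ⇒  m_melted ≈ 0.3087 kg.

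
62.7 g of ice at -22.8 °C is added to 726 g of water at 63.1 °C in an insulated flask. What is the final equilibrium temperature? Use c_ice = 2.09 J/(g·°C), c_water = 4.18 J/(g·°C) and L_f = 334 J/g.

T_f ≈ 50.8 °C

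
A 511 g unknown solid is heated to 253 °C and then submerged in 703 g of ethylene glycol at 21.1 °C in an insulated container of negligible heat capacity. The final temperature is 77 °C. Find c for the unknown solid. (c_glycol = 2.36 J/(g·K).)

c ≈ 1.03 J/(g·K)

Conservation of energy gives ΣQ = 0:
511×c×(77 − 253) + 703×2.36×(77 − 21.1) = 0
-89936 c = -92743
c = -92743/-89936 ≈ 1.031 J/(g·K)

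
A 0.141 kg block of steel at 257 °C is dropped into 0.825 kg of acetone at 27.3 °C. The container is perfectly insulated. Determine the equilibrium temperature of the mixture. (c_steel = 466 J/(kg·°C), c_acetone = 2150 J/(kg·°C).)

T_f ≈ 35.5 °C

Set heat shed by the hot body equal to heat absorbed by the cold body:
0.141·466·(257 − T) = 0.825·2150·(T − 27.3)
65.71(257 − T) = 1773.8(T − 27.3)
1839.5 T = 65310  ⇒  T ≈ 35.50 °C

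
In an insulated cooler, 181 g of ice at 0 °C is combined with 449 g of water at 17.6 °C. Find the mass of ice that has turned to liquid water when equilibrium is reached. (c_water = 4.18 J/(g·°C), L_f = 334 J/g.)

m_melted ≈ 98.9 g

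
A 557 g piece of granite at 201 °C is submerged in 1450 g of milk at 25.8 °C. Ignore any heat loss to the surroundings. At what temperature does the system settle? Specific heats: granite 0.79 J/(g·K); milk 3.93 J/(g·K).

T_f ≈ 38.4 °C

With ΣQ=0 the equilibrium temperature is the m·c-weighted mean:
T_f = (440.03·201 + 5698.5·25.8) / (440.03 + 5698.5)
    = 235467 / 6138.5 ≈ 38.36 °C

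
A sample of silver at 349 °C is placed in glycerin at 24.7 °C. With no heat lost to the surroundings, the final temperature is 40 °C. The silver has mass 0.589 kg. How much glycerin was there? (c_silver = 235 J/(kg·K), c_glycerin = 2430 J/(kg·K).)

m ≈ 1.15 kg

Conservation of energy gives ΣQ = 0:
0.589·235·(40 − 349) + m·2430·(40 − 24.7) = 0
37179 m = 42770
m = 42770/37179 ≈ 1.15 kg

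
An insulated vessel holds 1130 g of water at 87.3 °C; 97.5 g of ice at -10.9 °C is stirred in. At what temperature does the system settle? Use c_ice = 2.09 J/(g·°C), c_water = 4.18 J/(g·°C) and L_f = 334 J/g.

T_f ≈ 73.6 °C

Net heat exchanged in the isolated system is zero:
ice -10.9→0 °C: 97.5·2.09·10.9 = 2221.1; fusion: m_ice L_f = 97.5·334 = 32565; warm the meltwater: 407.55 T; water cools: 1130·4.18·(T − 87.3) = 4723.4(T − 87.3)
5130.9 T = 412353 − 34786 = 377567
T ≈ 73.59 °C. Since T > 0 °C, the all-ice-melts assumption holds.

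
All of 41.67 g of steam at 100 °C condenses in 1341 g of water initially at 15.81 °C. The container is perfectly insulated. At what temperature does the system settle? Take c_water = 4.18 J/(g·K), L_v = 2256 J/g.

Energy balance with sensible and latent terms:
condense steam: −41.67×2256 = −94008; condensed water 100 °C→T: 174.18(T − 100); water warms: 1341×4.18×(T − 15.81) = 5605.4(T − 15.81)
5779.6 T = 94008 + 17418 + 88621 = 200047
T ≈ 34.61 °C, under the boiling point, so the assumption holds.

T_f ≈ 34.6 °C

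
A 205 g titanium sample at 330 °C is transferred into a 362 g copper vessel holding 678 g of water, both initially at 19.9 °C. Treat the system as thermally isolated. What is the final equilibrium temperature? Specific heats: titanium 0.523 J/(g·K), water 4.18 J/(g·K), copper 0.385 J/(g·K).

Taking heat into each body as positive, Σ m c ΔT = 0:
205×0.523×(T − 330) + 678×4.18×(T − 19.9) + 362×0.385×(T − 19.9) = 0
(107.22 + 2834 + 139.37) T = 107.22×330 + 2834×19.9 + 139.37×19.9
T = 94552 / 3080.6 = 30.7 °C

T_f ≈ 30.7 °C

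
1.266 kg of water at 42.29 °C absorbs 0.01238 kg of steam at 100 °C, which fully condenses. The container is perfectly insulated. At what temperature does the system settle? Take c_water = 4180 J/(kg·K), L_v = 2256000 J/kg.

Net heat exchanged in the isolated system is zero:
condense steam: −0.01238·2256000 = −27929; condensed water 100 °C→T: 51.75(T − 100); original water: 5291.9(T − 42.29)
5343.6 T = 27929 + 5174.8 + 223794 = 256898
T ≈ 48.08 °C, under the boiling point, so the assumption holds.

T_f ≈ 48.1 °C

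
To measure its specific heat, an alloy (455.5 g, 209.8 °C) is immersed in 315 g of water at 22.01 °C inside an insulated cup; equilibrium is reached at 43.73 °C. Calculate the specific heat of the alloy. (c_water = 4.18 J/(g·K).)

m_s c (T_s − T_f) = m_water c_water (T_f − T_0):
455.5×c×(209.8 − 43.73) = 315×4.18×(43.73 − 22.01)
75645 c = 28599  ⇒  c ≈ 0.3781 J/(g·K)

c ≈ 0.378 J/(g·K)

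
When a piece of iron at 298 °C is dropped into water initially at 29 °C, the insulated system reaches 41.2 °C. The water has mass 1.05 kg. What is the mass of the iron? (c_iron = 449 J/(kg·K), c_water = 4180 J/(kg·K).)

m ≈ 0.464 kg

Taking heat into each body as positive, Σ m c ΔT = 0:
m×449×(41.2 − 298) + 1.05×4180×(41.2 − 29) = 0
-115303 m = -53546
m = -53546/-115303 ≈ 0.4644 kg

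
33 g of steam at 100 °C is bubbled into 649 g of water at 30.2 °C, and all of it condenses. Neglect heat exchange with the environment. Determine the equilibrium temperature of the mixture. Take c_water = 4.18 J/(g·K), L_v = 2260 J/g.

T_f ≈ 59.7 °C

Let T be the final temperature. ΣQ_i = 0:
latent heat released on condensation: 33×2260 = 74580; condensed water 100 °C→T: 137.94(T − 100); water warms: 649×4.18×(T − 30.2) = 2712.8(T − 30.2)
2850.8 T = 74580 + 13794 + 81927 = 170301
T ≈ 59.74 °C — below 100 °C, confirming all the steam condensed.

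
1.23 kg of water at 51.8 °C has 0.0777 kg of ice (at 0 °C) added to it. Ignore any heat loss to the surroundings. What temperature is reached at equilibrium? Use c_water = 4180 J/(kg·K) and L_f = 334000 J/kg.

T_f ≈ 44.0 °C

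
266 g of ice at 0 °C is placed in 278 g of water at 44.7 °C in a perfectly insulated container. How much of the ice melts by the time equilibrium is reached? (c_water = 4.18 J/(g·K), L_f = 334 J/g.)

m_melted ≈ 156 g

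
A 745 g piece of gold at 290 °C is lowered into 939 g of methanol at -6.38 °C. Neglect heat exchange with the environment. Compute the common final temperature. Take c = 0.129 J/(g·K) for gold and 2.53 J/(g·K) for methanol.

T_f ≈ 5.1 °C

Heat lost by the gold equals heat gained by the methanol:
745*0.129*(290 − T) = 939*2.53*(T − (-6.38))
96.11(290 − T) = 2375.7(T − (-6.38))
2471.8 T = 12714  ⇒  T ≈ 5.14 °C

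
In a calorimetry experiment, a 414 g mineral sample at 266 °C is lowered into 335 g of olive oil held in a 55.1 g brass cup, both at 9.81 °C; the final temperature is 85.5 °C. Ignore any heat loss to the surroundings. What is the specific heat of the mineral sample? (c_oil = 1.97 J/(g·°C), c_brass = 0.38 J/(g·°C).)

c ≈ 0.69 J/(g·°C)

Taking heat into each body as positive, Σ m c ΔT = 0:
414·c·(85.5 − 266) + 335·1.97·(85.5 − 9.81) + 55.1·0.38·(85.5 − 9.81) = 0
-74727 c = -51536
c = -51536/-74727 ≈ 0.6897 J/(g·°C)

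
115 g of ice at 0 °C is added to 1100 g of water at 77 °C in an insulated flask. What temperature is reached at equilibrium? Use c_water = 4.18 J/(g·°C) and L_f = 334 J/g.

T_f ≈ 62.1 °C

Heat gained plus heat lost sum to zero:
latent heat to melt: 115·334 = 38410; warm the meltwater: 480.7 T; water: 4598(T − 77)
5078.7 T = 354046 − 38410 = 315636
T ≈ 62.15 °C (positive, so assuming full melt was valid).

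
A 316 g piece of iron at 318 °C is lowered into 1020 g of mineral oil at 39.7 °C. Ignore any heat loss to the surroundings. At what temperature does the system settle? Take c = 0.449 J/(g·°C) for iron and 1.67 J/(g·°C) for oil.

Heat lost by the iron equals heat gained by the oil:
316*0.449*(318 − T) = 1020*1.67*(T − 39.7)
141.88(318 − T) = 1703.4(T − 39.7)
1845.3 T = 112744  ⇒  T ≈ 61.10 °C

T_f ≈ 61.1 °C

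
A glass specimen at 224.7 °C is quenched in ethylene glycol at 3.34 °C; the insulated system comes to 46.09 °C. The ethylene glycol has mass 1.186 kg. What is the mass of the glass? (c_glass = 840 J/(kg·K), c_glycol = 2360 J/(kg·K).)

m ≈ 0.798 kg

Energy conservation, ΣQ = 0:
m·840·(46.09 − 224.7) + 1.186·2360·(46.09 − 3.34) = 0
-150032 m = -119656
m = -119656/-150032 ≈ 0.7975 kg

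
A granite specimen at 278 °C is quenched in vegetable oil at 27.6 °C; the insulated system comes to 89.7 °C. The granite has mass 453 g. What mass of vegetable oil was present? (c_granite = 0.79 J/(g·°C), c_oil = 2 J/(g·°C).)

m ≈ 543 g

|Q_granite| = |Q_oil|:
453·0.79·(278 − 89.7) = m·2·(89.7 − 27.6)
124.2 m = 67387  ⇒  m ≈ 542.6 g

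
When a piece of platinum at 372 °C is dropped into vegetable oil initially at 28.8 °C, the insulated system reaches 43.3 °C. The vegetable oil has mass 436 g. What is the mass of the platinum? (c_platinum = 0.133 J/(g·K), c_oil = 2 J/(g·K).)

Taking heat into each body as positive, Σ m c ΔT = 0:
m·0.133·(43.3 − 372) + 436·2·(43.3 − 28.8) = 0
-43.72 m = -12644
m = -12644/-43.72 ≈ 289.2 g

m ≈ 289 g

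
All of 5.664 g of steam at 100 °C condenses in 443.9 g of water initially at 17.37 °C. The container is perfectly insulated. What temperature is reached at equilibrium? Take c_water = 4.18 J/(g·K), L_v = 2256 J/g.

Energy conservation, ΣQ = 0:
steam→water at 100 °C releases m L_v = 5.664·2256 = 12778; condensate cools 100→T: 5.664·4.18·(T − 100) = 23.68(T − 100); water warms: 443.9·4.18·(T − 17.37) = 1855.5(T − 17.37)
1879.2 T = 12778 + 2367.6 + 32230 = 47376
T ≈ 25.21 °C, under the boiling point, so the assumption holds.

T_f ≈ 25.2 °C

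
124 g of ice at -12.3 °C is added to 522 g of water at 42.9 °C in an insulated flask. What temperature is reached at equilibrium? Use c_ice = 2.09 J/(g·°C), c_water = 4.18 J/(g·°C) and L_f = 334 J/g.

Let T be the final temperature. ΣQ_i = 0:
ice -12.3→0 °C: 124·2.09·12.3 = 3187.7
  fusion: m_ice L_f = 124·334 = 41416
  meltwater 0→T: 124·4.18·T = 518.32 T
  water cools: 522·4.18·(T − 42.9) = 2182(T − 42.9)
2700.3 T = 93606 − 44604 = 49002
T ≈ 18.15 °C (positive, so assuming full melt was valid).

T_f ≈ 18.1 °C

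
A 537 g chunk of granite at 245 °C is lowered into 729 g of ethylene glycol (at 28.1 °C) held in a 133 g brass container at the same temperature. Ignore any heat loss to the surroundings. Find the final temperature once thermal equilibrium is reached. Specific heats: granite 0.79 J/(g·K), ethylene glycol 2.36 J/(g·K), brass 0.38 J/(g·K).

T_f ≈ 70.0 °C

Let T be the final temperature. ΣQ_i = 0:
537·0.79·(T − 245) + 729·2.36·(T − 28.1) + 133·0.38·(T − 28.1) = 0
(424.23 + 1720.4 + 50.54) T = 424.23·245 + 1720.4·28.1 + 50.54·28.1
T ≈ 70.02 °C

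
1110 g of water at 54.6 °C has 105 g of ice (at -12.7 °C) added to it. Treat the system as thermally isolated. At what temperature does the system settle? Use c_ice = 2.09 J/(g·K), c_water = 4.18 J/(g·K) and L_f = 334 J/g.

Energy balance with sensible and latent terms:
warm ice to 0 °C: 105·2.09·(0 − (-12.7)) = 2787; latent heat to melt: 105·334 = 35070; meltwater 0→T: 105·4.18·T = 438.9 T; water: 4639.8(T − 54.6)
5078.7 T = 253333 − 37857 = 215476
T ≈ 42.43 °C. Since T > 0 °C, the all-ice-melts assumption holds.

T_f ≈ 42.4 °C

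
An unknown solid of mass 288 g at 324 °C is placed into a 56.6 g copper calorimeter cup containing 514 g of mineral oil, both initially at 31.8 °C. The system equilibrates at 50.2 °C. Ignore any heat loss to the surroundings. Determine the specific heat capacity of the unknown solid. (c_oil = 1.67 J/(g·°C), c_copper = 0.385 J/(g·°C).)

Let T be the final temperature. ΣQ_i = 0:
288×c×(50.2 − 324) + 514×1.67×(50.2 − 31.8) + 56.6×0.385×(50.2 − 31.8) = 0
-78854 c = -16195
c = -16195/-78854 ≈ 0.2054 J/(g·°C)

c ≈ 0.205 J/(g·°C)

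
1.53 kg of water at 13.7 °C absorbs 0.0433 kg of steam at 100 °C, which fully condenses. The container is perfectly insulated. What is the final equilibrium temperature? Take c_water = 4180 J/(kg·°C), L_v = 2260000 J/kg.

T_f ≈ 31.0 °C

Energy balance with sensible and latent terms:
steam→water at 100 °C releases m L_v = 0.0433×2260000 = 97858; condensate cools 100→T: 0.0433×4180×(T − 100) = 180.99(T − 100); water warms: 1.53×4180×(T − 13.7) = 6395.4(T − 13.7)
6576.4 T = 97858 + 18099 + 87617 = 203574
T ≈ 30.96 °C (< 100 °C, so full condensation is consistent).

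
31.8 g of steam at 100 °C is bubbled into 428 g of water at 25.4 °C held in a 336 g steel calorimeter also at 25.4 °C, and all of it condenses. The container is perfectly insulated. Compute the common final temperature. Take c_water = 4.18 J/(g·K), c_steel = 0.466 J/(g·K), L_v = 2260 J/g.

Energy balance with sensible and latent terms:
latent heat released on condensation: 31.8×2260 = 71868
  condensed water 100 °C→T: 132.92(T − 100)
  water warms: 428×4.18×(T − 25.4) = 1789(T − 25.4)
  steel cup: 336×0.466×(T − 25.4) = 156.58(T − 25.4)
2078.5 T = 71868 + 13292 + 49419 = 134579
T ≈ 64.75 °C — below 100 °C, confirming all the steam condensed.

T_f ≈ 64.7 °C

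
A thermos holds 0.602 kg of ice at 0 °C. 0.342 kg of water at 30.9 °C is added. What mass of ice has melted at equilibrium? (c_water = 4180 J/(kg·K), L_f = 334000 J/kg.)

m_melted ≈ 0.132 kg

Water can give up m c ΔT = 0.342×4180×30.9 = 44173 J before reaching 0 °C.
Fully melting the ice requires m_ice L_f = 0.602×334000 = 201068 J.
Since 44173 < 201068 J, not all the ice melts; equilibrium is at 0 °C.
m_melted×334000 = 44173  ⇒  m_melted ≈ 0.1323 kg.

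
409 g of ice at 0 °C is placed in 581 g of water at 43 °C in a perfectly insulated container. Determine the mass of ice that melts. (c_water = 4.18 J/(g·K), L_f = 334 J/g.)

m_melted ≈ 313 g

Water can give up m c ΔT = 581×4.18×43 = 104429 J before reaching 0 °C.
Melting all 409 g of ice would need 409×334 = 136606 J.
104429 J < 136606 J, so only part of the ice melts and the system sits at 0 °C.
m_melt = 104429 / L_f = 312.7 g.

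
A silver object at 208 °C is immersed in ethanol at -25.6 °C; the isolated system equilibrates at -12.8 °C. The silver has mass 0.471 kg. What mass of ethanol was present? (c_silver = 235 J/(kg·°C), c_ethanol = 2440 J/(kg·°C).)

m ≈ 0.783 kg

Heat lost by the silver = heat gained by the ethanol:
0.471×235×(208 − -12.8) = m×2440×(-12.8 − (-25.6))
31232 m = 24439  ⇒  m ≈ 0.7825 kg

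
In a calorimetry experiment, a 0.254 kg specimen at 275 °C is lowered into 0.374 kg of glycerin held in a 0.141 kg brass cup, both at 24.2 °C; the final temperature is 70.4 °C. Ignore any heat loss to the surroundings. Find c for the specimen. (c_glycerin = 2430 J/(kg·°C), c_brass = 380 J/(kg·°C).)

c ≈ 856 J/(kg·°C)

Heat gained plus heat lost sum to zero:
0.254·c·(70.4 − 275) + 0.374·2430·(70.4 − 24.2) + 0.141·380·(70.4 − 24.2) = 0
-51.97 c = -44463
c = -44463/-51.97 ≈ 855.6 J/(kg·°C)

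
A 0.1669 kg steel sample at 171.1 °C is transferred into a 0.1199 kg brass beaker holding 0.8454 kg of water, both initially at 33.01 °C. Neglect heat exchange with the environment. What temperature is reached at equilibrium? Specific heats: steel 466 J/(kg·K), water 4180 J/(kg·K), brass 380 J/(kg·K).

T_f ≈ 35.9 °C

Net heat exchanged in the isolated system is zero:
0.1669*466*(T − 171.1) + 0.8454*4180*(T − 33.01) + 0.1199*380*(T − 33.01) = 0
77.78(T − 171.1) + 3533.8(T − 33.01) + 45.56(T − 33.01) = 0
(77.78 + 3533.8 + 45.56) T = 77.78*171.1 + 3533.8*33.01 + 45.56*33.01
T = 131461 / 3657.1 = 35.9 °C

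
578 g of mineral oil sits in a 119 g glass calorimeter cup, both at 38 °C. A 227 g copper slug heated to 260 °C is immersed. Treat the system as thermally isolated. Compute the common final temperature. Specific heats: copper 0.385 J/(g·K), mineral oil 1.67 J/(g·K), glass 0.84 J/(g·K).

T_f ≈ 54.8 °C

Taking heat into each body as positive, Σ m c ΔT = 0:
227·0.385·(T − 260) + 578·1.67·(T − 38) + 119·0.84·(T − 38) = 0
87.39(T − 260) + 965.26(T − 38) + 99.96(T − 38) = 0
(87.39 + 965.26 + 99.96) T = 87.39·260 + 965.26·38 + 99.96·38
T = 63201/1152.6 ≈ 54.83 °C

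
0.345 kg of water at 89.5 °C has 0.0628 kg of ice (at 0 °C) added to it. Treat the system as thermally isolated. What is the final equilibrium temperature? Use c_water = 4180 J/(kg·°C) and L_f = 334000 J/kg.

T_f ≈ 63.4 °C

Net heat exchanged in the isolated system is zero:
melt ice: 0.0628×334000 = 20975
  warm the meltwater: 262.5 T
  water: 1442.1(T − 89.5)
1704.6 T = 129068 − 20975 = 108093
T ≈ 63.41 °C — above 0 °C, consistent with complete melting.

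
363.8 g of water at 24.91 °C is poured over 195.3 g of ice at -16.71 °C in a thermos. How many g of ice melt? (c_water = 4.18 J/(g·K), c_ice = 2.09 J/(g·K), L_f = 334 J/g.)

m_melted ≈ 93 g

Cooling the water to 0 °C releases 363.8×4.18×24.91 = 37880 J.
Of that, 195.3×2.09×16.71 = 6820.6 J goes to bring the ice to 0 °C, leaving 31060 J.
Melting all 195.3 g of ice would need 195.3×334 = 65230 J.
Since 31060 < 65230 J, not all the ice melts; equilibrium is at 0 °C.
m_melt = 31060 / L_f = 92.99 g.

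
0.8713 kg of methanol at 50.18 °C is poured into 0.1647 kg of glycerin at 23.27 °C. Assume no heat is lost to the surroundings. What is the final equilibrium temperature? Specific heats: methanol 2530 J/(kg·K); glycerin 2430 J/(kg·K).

T_f ≈ 46.0 °C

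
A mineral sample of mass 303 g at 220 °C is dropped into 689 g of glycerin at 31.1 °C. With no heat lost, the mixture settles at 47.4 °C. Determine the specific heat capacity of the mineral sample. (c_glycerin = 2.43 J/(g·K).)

Heat lost by the mineral sample = heat gained by the glycerin:
303·c·(220 − 47.4) = 689·2.43·(47.4 − 31.1)
52298 c = 27291  ⇒  c ≈ 0.5218 J/(g·K)

c ≈ 0.522 J/(g·K)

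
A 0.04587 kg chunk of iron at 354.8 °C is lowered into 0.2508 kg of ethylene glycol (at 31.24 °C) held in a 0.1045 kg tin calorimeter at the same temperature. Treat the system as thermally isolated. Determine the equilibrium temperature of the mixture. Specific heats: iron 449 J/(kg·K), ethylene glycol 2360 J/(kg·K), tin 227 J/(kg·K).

T_f ≈ 41.7 °C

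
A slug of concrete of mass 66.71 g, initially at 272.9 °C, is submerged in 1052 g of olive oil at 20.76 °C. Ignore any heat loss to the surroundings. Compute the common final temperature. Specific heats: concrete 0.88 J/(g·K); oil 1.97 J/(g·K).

With ΣQ=0 the equilibrium temperature is the m·c-weighted mean:
T_f = (58.7*272.9 + 2072.4*20.76) / (58.7 + 2072.4)
    = 59044 / 2131.1 ≈ 27.71 °C

T_f ≈ 27.7 °C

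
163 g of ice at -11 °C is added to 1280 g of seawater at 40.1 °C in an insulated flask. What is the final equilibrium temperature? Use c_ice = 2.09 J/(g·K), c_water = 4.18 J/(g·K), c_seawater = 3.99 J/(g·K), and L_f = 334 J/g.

T_f ≈ 25.3 °C

Setting the total heat transfer to zero:
ice -11→0 °C: 163·2.09·11 = 3747.4; fusion: m_ice L_f = 163·334 = 54442; meltwater 0→T: 163·4.18·T = 681.34 T; seawater cools: 1280·3.99·(T − 40.1) = 5107.2(T − 40.1)
5788.5 T = 204799 − 58189 = 146609
T ≈ 25.33 °C. Since T > 0 °C, the all-ice-melts assumption holds.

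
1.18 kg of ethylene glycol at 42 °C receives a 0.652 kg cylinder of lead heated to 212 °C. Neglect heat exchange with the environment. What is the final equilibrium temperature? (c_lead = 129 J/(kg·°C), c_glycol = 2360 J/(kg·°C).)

T_f ≈ 47.0 °C

Set heat shed by the hot body equal to heat absorbed by the cold body:
0.652·129·(212 − T) = 1.18·2360·(T − 42)
84.11(212 − T) = 2784.8(T − 42)
2868.9 T = 134792  ⇒  T ≈ 46.98 °C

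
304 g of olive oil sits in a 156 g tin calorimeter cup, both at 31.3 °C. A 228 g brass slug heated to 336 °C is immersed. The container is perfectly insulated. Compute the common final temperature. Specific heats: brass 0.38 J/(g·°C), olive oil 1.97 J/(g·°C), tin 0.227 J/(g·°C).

T_f ≈ 67.9 °C

T_f = Σ m_i c_i T_i / Σ m_i c_i:
T_f = (86.64·336 + 598.88·31.3 + 35.41·31.3) / (86.64 + 598.88 + 35.41)
    = 48964 / 720.93 ≈ 67.92 °C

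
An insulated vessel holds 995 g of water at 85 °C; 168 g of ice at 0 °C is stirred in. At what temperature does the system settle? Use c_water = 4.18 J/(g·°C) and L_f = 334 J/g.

T_f ≈ 61.2 °C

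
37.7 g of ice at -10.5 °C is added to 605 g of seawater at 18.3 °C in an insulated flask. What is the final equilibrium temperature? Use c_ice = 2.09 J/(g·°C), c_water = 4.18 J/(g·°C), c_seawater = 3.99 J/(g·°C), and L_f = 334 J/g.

T_f ≈ 12.0 °C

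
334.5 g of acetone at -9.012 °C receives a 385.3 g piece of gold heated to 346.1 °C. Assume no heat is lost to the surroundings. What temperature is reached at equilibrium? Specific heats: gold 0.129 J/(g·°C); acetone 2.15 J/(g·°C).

Heat gained plus heat lost sum to zero:
385.3*0.129*(T − 346.1) + 334.5*2.15*(T − (-9.012)) = 0
49.7(T − 346.1) + 719.17(T − (-9.012)) = 0
768.88 T = 10721
T ≈ 13.94 °C

T_f ≈ 13.9 °C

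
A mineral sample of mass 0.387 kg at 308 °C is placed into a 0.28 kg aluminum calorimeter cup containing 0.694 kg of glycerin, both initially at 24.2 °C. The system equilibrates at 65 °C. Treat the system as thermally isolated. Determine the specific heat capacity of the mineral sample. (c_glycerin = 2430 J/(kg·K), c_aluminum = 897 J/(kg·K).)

c ≈ 841 J/(kg·K)

Heat gained plus heat lost sum to zero:
0.387×c×(65 − 308) + 0.694×2430×(65 − 24.2) + 0.28×897×(65 − 24.2) = 0
-94.04 c = -79053
c = -79053/-94.04 ≈ 840.6 J/(kg·K)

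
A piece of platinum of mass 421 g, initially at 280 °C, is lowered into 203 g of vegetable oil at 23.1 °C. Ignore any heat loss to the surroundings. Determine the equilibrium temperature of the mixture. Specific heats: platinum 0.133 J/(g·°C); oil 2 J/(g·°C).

Set heat shed by the hot body equal to heat absorbed by the cold body:
421*0.133*(280 − T) = 203*2*(T − 23.1)
55.99(280 − T) = 406(T − 23.1)
461.99 T = 25057  ⇒  T ≈ 54.24 °C

T_f ≈ 54.2 °C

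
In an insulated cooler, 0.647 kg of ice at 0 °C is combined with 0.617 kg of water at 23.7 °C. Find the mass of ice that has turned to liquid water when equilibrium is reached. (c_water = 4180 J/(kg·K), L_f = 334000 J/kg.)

m_melted ≈ 0.183 kg

Water can give up m c ΔT = 0.617·4180·23.7 = 61124 J before reaching 0 °C.
To melt every bit of ice: 0.647·334000 = 216098 J.
That's not enough to melt it all — equilibrium is at 0 °C with ice remaining.
Mass melted = 61124/334000 ≈ 0.183 kg.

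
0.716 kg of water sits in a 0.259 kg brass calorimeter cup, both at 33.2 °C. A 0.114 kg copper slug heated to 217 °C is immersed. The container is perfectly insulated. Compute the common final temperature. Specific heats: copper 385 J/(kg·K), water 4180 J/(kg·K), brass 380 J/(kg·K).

T_f ≈ 35.8 °C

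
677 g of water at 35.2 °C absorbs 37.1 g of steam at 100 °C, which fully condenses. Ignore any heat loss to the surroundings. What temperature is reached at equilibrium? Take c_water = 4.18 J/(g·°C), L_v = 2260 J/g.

T_f ≈ 66.7 °C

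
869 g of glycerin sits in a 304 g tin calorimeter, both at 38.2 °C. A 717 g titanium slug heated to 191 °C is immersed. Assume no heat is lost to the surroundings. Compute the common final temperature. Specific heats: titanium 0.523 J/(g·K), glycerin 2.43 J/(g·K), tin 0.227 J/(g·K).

Net heat exchanged in the isolated system is zero:
717×0.523×(T − 191) + 869×2.43×(T − 38.2) + 304×0.227×(T − 38.2) = 0
374.99(T − 191) + 2111.7(T − 38.2) + 69.01(T − 38.2) = 0
(374.99 + 2111.7 + 69.01) T = 374.99×191 + 2111.7×38.2 + 69.01×38.2
T = 154925/2555.7 ≈ 60.62 °C

T_f ≈ 60.6 °C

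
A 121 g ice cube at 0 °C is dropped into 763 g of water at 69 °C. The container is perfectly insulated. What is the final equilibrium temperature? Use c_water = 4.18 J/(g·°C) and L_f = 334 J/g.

T_f ≈ 48.6 °C

Conservation of energy gives ΣQ = 0:
latent heat to melt: 121·334 = 40414; meltwater 0→T: 121·4.18·T = 505.78 T; water: 3189.3(T − 69)
3695.1 T = 220064 − 40414 = 179650
T ≈ 48.62 °C — above 0 °C, consistent with complete melting.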